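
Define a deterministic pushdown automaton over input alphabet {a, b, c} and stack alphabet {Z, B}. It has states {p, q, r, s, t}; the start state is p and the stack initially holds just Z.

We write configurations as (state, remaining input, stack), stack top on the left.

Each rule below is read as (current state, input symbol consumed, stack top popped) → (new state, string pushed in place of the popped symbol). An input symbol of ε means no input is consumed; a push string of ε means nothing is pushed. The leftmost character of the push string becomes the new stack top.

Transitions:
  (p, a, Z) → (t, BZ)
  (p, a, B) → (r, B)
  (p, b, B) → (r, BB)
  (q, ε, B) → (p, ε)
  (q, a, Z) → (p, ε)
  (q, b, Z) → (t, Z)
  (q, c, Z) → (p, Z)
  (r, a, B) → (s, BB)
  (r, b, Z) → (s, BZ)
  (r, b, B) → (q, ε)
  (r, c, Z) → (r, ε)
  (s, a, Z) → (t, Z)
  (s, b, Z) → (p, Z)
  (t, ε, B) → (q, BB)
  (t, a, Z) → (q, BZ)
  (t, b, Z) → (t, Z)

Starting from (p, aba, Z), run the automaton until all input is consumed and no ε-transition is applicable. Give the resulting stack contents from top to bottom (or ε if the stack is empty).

(p, aba, Z)
  read a, top Z: go to t, push BZ → (t, ba, BZ)
  ε-move, top B: go to q, push BB → (q, ba, BBZ)
  ε-move, top B: go to p, push ε → (p, ba, BZ)
  read b, top B: go to r, push BB → (r, a, BBZ)
  read a, top B: go to s, push BB → (s, ε, BBBZ)
All input consumed in state s with stack BBBZ.

BBBZ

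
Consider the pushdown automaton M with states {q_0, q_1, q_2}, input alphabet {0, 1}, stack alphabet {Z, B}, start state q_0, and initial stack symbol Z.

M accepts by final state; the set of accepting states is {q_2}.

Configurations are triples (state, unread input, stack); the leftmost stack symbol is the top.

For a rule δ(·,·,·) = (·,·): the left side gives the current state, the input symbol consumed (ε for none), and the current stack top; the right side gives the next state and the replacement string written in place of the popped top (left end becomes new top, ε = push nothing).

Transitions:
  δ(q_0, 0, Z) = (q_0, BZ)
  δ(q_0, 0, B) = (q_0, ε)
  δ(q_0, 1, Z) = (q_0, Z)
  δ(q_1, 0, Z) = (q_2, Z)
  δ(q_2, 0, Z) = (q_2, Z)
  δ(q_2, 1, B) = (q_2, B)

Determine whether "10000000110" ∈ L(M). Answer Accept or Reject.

No computation consumes all input and reaches a final state.

Reject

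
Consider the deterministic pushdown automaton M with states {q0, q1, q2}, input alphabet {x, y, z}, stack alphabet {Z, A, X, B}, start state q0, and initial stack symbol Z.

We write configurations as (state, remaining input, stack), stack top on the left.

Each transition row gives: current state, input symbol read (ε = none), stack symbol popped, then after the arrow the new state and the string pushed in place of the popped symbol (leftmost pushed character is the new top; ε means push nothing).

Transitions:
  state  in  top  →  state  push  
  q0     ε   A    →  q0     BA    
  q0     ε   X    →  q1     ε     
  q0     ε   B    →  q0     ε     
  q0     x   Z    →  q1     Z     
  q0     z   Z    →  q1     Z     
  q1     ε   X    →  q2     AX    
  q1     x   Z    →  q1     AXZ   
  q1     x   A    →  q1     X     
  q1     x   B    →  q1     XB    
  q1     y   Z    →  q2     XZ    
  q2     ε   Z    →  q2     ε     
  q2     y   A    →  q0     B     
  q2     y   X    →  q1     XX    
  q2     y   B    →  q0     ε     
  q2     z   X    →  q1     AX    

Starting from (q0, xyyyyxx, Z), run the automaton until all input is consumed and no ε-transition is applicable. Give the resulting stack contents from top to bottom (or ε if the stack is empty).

(q0, xyyyyxx, Z)
  read x, top Z: go to q1, push Z → (q1, yyyyxx, Z)
  read y, top Z: go to q2, push XZ → (q2, yyyxx, XZ)
  read y, top X: go to q1, push XX → (q1, yyxx, XXZ)
  ε-move, top X: go to q2, push AX → (q2, yyxx, AXXZ)
  read y, top A: go to q0, push B → (q0, yxx, BXXZ)
  ε-move, top B: go to q0, push ε → (q0, yxx, XXZ)
  ε-move, top X: go to q1, push ε → (q1, yxx, XZ)
  ε-move, top X: go to q2, push AX → (q2, yxx, AXZ)
  read y, top A: go to q0, push B → (q0, xx, BXZ)
  ε-move, top B: go to q0, push ε → (q0, xx, XZ)
  ε-move, top X: go to q1, push ε → (q1, xx, Z)
  read x, top Z: go to q1, push AXZ → (q1, x, AXZ)
  read x, top A: go to q1, push X → (q1, ε, XXZ)
  ε-move, top X: go to q2, push AX → (q2, ε, AXXZ)
All input consumed in state q2 with stack AXXZ.

AXXZ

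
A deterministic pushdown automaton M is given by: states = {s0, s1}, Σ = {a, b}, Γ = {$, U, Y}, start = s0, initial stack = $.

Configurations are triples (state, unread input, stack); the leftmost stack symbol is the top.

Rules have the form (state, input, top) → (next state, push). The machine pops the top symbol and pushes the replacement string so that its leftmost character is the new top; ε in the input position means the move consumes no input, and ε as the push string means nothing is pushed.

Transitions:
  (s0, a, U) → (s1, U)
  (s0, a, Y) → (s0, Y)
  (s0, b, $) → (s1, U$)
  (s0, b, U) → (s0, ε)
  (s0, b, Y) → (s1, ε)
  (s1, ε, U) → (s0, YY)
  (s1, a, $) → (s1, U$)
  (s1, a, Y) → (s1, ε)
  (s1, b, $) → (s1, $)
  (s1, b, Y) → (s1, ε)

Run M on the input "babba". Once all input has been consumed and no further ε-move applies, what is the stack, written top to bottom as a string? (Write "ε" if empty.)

(s0, babba, $)
  read b, top $: go to s1, push U$ → (s1, abba, U$)
  ε-move, top U: go to s0, push YY → (s0, abba, YY$)
  read a, top Y: go to s0, push Y → (s0, bba, YY$)
  read b, top Y: go to s1, push ε → (s1, ba, Y$)
  read b, top Y: go to s1, push ε → (s1, a, $)
  read a, top $: go to s1, push U$ → (s1, ε, U$)
  ε-move, top U: go to s0, push YY → (s0, ε, YY$)
All input consumed in state s0 with stack YY$.

YY$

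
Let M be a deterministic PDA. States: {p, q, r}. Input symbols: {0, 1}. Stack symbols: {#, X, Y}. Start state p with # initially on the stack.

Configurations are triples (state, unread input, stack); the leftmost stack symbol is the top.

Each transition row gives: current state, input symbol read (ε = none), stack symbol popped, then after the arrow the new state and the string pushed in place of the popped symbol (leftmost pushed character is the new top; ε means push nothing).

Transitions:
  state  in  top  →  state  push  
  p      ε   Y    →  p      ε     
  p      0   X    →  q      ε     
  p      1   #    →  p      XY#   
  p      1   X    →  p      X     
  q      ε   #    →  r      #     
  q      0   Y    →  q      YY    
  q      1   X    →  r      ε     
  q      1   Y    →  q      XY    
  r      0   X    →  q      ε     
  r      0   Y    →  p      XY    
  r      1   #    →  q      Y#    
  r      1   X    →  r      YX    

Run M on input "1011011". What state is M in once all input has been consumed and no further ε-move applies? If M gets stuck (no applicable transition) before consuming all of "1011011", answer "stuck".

p

(p, 1011011, #)
  read 1, top #: go to p, push XY# → (p, 011011, XY#)
  read 0, top X: go to q, push ε → (q, 11011, Y#)
  read 1, top Y: go to q, push XY → (q, 1011, XY#)
  read 1, top X: go to r, push ε → (r, 011, Y#)
  read 0, top Y: go to p, push XY → (p, 11, XY#)
  read 1, top X: go to p, push X → (p, 1, XY#)
  read 1, top X: go to p, push X → (p, ε, XY#)
All input consumed; M is in state p.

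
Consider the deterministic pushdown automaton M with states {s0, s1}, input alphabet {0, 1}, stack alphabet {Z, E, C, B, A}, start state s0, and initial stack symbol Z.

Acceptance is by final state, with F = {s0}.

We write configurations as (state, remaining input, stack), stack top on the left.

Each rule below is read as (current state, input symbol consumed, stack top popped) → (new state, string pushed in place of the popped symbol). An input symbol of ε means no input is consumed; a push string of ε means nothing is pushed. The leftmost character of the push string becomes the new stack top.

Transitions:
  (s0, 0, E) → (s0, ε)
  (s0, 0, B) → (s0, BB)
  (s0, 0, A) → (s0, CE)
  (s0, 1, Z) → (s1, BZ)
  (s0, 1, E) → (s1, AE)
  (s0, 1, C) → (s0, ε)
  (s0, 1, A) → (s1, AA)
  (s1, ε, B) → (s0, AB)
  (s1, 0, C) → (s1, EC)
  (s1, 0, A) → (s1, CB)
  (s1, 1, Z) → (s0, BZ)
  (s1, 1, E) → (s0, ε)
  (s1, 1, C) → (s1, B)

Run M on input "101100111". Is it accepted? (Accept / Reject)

(s0, 101100111, Z)
  read 1, top Z: go to s1, push BZ → (s1, 01100111, BZ)
  ε-move, top B: go to s0, push AB → (s0, 01100111, ABZ)
  read 0, top A: go to s0, push CE → (s0, 1100111, CEBZ)
  read 1, top C: go to s0, push ε → (s0, 100111, EBZ)
  read 1, top E: go to s1, push AE → (s1, 00111, AEBZ)
  read 0, top A: go to s1, push CB → (s1, 0111, CBEBZ)
  read 0, top C: go to s1, push EC → (s1, 111, ECBEBZ)
  read 1, top E: go to s0, push ε → (s0, 11, CBEBZ)
  read 1, top C: go to s0, push ε → (s0, 1, BEBZ)
No transition applies at (s0, 1, BEBZ); input not fully consumed.

Reject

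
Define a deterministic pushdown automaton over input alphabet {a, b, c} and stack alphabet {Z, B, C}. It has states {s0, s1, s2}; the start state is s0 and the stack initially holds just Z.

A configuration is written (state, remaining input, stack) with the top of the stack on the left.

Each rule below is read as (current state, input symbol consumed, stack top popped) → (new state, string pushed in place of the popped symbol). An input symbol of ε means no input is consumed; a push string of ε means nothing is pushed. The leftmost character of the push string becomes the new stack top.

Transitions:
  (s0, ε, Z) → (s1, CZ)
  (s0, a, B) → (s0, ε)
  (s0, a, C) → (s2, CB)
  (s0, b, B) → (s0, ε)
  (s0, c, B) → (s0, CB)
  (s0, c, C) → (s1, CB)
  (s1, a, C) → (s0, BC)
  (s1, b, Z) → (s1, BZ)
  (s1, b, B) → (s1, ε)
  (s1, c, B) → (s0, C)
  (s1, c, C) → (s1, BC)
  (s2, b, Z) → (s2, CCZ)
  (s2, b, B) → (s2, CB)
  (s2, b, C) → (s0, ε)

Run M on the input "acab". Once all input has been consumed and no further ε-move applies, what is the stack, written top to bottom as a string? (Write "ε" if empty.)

(s0, acab, Z) ⊢ (s1, acab, CZ) ⊢ (s0, cab, BCZ) ⊢ (s0, ab, CBCZ) ⊢ (s2, b, CBBCZ) ⊢ (s0, ε, BBCZ)
All input consumed in state s0 with stack BBCZ.

BBCZ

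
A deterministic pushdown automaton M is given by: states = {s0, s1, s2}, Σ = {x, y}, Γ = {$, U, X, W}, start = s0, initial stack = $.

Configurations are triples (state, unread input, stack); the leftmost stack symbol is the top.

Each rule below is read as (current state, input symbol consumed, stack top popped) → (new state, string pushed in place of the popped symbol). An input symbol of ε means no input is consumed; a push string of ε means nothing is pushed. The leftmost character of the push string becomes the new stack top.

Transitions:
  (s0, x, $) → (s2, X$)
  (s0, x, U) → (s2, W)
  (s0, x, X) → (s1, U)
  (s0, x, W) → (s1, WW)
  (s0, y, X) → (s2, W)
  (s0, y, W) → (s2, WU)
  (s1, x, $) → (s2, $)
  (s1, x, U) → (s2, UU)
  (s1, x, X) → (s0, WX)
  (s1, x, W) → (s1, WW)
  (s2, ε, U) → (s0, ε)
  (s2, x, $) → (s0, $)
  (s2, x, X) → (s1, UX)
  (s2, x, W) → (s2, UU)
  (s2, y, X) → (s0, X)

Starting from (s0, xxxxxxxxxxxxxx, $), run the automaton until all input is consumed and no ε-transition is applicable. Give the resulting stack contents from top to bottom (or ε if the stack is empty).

(s0, xxxxxxxxxxxxxx, $) ⊢ (s2, xxxxxxxxxxxxx, X$) ⊢ (s1, xxxxxxxxxxxx, UX$) ⊢ (s2, xxxxxxxxxxx, UUX$) ⊢ (s0, xxxxxxxxxxx, UX$) ⊢ (s2, xxxxxxxxxx, WX$) ⊢ (s2, xxxxxxxxx, UUX$) ⊢ (s0, xxxxxxxxx, UX$) ⊢ (s2, xxxxxxxx, WX$) ⊢ (s2, xxxxxxx, UUX$) ⊢ (s0, xxxxxxx, UX$) ⊢ (s2, xxxxxx, WX$) ⊢ (s2, xxxxx, UUX$) ⊢ (s0, xxxxx, UX$) ⊢ (s2, xxxx, WX$) ⊢ (s2, xxx, UUX$) ⊢ (s0, xxx, UX$) ⊢ (s2, xx, WX$) ⊢ (s2, x, UUX$) ⊢ (s0, x, UX$) ⊢ (s2, ε, WX$)
All input consumed in state s2 with stack WX$.

WX$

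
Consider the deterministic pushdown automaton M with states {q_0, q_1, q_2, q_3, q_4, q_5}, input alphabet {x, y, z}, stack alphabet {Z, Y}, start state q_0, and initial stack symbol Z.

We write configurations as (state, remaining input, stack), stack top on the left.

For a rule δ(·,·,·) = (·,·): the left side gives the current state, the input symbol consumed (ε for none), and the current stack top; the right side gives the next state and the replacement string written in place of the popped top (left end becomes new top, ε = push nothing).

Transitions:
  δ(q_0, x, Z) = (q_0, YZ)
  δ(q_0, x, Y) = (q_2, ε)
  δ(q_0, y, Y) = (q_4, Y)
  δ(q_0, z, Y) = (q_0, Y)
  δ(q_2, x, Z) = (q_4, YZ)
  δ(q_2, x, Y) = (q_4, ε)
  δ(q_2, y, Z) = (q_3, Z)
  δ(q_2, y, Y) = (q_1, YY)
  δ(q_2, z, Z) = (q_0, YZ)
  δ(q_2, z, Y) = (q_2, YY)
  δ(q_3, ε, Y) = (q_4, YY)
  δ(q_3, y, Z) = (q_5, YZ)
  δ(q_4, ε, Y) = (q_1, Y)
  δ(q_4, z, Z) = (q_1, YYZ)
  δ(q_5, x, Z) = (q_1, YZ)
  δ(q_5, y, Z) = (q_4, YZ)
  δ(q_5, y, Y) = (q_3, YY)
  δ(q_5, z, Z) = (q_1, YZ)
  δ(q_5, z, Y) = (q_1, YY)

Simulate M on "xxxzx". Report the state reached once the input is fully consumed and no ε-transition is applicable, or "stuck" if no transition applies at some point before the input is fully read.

(q_0, xxxzx, Z)
  read x, top Z: go to q_0, push YZ → (q_0, xxzx, YZ)
  read x, top Y: go to q_2, push ε → (q_2, xzx, Z)
  read x, top Z: go to q_4, push YZ → (q_4, zx, YZ)
  ε-move, top Y: go to q_1, push Y → (q_1, zx, YZ)
No transition for (q_1, z, top Y); M blocks with input zx remaining.

stuck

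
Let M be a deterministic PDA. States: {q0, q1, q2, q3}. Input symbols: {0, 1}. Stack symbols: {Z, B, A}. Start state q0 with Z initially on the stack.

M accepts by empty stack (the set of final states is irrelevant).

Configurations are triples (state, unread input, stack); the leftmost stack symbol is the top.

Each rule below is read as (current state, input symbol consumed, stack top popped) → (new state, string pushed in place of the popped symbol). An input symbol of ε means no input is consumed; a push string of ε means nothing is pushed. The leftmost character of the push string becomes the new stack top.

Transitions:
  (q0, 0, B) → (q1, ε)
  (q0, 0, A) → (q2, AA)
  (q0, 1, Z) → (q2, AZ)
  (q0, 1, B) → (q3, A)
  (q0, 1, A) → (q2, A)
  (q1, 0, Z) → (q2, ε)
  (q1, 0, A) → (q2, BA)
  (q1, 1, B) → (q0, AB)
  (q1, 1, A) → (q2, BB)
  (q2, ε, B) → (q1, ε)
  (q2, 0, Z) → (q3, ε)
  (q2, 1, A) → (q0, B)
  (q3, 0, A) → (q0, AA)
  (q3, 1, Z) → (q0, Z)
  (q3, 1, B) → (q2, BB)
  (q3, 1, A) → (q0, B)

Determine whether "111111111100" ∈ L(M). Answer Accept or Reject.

(q0, 111111111100, Z)
  read 1, top Z: go to q2, push AZ → (q2, 11111111100, AZ)
  read 1, top A: go to q0, push B → (q0, 1111111100, BZ)
  read 1, top B: go to q3, push A → (q3, 111111100, AZ)
  read 1, top A: go to q0, push B → (q0, 11111100, BZ)
  read 1, top B: go to q3, push A → (q3, 1111100, AZ)
  read 1, top A: go to q0, push B → (q0, 111100, BZ)
  read 1, top B: go to q3, push A → (q3, 11100, AZ)
  read 1, top A: go to q0, push B → (q0, 1100, BZ)
  read 1, top B: go to q3, push A → (q3, 100, AZ)
  read 1, top A: go to q0, push B → (q0, 00, BZ)
  read 0, top B: go to q1, push ε → (q1, 0, Z)
  read 0, top Z: go to q2, push ε → (q2, ε, ε)
All input consumed and the stack is empty.

Accept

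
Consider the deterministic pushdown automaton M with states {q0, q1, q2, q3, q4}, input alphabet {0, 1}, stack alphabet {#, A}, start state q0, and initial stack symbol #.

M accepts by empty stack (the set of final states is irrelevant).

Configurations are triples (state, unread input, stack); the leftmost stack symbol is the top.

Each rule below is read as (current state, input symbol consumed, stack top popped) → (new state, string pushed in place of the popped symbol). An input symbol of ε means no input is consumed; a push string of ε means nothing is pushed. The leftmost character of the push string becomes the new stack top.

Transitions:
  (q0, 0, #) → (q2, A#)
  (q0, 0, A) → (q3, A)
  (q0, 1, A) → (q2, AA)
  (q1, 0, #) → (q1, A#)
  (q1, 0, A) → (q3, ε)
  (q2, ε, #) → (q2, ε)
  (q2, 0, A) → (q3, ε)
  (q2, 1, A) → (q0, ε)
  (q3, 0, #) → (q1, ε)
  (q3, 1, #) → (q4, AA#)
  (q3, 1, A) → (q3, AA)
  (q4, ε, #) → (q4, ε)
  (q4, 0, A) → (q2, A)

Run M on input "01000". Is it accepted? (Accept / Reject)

Accept

(q0, 01000, #)
  read 0, top #: go to q2, push A# → (q2, 1000, A#)
  read 1, top A: go to q0, push ε → (q0, 000, #)
  read 0, top #: go to q2, push A# → (q2, 00, A#)
  read 0, top A: go to q3, push ε → (q3, 0, #)
  read 0, top #: go to q1, push ε → (q1, ε, ε)
All input consumed and the stack is empty.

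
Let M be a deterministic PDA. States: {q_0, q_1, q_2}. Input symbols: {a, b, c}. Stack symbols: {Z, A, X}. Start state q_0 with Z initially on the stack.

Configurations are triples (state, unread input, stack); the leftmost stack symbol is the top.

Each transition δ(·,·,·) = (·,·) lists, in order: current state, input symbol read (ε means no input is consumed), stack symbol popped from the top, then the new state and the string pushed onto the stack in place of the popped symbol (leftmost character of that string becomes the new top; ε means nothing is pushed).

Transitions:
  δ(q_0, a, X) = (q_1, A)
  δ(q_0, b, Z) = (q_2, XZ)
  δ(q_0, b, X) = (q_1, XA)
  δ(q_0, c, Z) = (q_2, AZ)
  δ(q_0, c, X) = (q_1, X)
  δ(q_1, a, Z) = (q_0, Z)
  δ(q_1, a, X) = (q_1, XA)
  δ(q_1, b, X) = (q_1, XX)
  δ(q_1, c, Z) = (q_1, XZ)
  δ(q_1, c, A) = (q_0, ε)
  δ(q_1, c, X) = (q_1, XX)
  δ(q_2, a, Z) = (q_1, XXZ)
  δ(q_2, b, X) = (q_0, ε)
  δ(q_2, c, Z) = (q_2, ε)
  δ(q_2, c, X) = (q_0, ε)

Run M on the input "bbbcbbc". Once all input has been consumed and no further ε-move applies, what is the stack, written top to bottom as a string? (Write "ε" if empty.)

(q_0, bbbcbbc, Z)
  read b, top Z: go to q_2, push XZ → (q_2, bbcbbc, XZ)
  read b, top X: go to q_0, push ε → (q_0, bcbbc, Z)
  read b, top Z: go to q_2, push XZ → (q_2, cbbc, XZ)
  read c, top X: go to q_0, push ε → (q_0, bbc, Z)
  read b, top Z: go to q_2, push XZ → (q_2, bc, XZ)
  read b, top X: go to q_0, push ε → (q_0, c, Z)
  read c, top Z: go to q_2, push AZ → (q_2, ε, AZ)
All input consumed in state q_2 with stack AZ.

AZ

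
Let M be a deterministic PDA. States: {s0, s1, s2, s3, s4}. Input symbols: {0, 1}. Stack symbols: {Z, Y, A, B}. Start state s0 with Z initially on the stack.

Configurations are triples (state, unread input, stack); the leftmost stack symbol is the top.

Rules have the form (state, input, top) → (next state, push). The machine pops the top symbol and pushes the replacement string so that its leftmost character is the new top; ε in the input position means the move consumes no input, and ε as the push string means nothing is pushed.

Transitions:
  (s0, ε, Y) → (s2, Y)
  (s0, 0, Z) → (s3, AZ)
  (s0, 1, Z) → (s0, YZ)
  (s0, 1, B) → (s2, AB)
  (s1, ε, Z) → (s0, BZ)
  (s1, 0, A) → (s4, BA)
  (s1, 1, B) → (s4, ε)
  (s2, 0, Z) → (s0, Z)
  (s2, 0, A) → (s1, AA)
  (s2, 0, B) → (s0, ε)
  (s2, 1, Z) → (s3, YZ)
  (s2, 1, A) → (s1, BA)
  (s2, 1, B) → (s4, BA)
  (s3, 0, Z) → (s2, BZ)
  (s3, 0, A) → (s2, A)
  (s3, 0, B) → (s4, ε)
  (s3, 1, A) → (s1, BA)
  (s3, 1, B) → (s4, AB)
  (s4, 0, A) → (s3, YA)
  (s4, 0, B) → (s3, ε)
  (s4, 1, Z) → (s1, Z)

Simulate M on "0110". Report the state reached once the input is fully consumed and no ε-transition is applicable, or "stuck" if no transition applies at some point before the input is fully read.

(s0, 0110, Z) ⊢ (s3, 110, AZ) ⊢ (s1, 10, BAZ) ⊢ (s4, 0, AZ) ⊢ (s3, ε, YAZ)
All input consumed; M is in state s3.

s3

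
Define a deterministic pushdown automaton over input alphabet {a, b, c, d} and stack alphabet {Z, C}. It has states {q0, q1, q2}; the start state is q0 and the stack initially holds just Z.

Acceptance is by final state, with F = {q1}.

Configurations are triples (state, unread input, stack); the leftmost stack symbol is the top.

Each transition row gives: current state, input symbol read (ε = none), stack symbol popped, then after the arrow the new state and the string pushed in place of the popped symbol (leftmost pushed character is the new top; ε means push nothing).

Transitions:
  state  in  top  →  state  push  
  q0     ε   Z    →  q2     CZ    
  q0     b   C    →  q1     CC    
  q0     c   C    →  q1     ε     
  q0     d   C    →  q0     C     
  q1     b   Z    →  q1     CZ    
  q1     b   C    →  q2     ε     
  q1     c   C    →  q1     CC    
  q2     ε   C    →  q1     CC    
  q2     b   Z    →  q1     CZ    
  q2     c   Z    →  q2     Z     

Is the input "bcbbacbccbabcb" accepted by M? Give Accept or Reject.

(q0, bcbbacbccbabcb, Z)
  ε-move, top Z: go to q2, push CZ → (q2, bcbbacbccbabcb, CZ)
  ε-move, top C: go to q1, push CC → (q1, bcbbacbccbabcb, CCZ)
  read b, top C: go to q2, push ε → (q2, cbbacbccbabcb, CZ)
  ε-move, top C: go to q1, push CC → (q1, cbbacbccbabcb, CCZ)
  read c, top C: go to q1, push CC → (q1, bbacbccbabcb, CCCZ)
  read b, top C: go to q2, push ε → (q2, bacbccbabcb, CCZ)
  ε-move, top C: go to q1, push CC → (q1, bacbccbabcb, CCCZ)
  read b, top C: go to q2, push ε → (q2, acbccbabcb, CCZ)
  ε-move, top C: go to q1, push CC → (q1, acbccbabcb, CCCZ)
No transition applies at (q1, acbccbabcb, CCCZ); input not fully consumed.

Reject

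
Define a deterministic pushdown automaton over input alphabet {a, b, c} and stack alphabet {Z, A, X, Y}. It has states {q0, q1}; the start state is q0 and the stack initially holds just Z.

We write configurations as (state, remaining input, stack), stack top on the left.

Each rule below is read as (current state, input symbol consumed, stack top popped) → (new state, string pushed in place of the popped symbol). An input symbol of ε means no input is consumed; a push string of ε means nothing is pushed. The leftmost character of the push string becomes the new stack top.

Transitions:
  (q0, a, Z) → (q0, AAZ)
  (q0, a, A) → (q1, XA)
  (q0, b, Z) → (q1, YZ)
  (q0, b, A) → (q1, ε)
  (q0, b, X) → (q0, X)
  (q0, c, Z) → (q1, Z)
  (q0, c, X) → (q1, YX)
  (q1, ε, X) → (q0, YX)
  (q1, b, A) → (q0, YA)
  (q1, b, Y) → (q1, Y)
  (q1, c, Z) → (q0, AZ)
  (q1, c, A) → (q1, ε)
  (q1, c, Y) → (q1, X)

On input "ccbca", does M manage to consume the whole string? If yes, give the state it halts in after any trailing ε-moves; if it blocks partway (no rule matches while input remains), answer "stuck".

q0

(q0, ccbca, Z)
  read c, top Z: go to q1, push Z → (q1, cbca, Z)
  read c, top Z: go to q0, push AZ → (q0, bca, AZ)
  read b, top A: go to q1, push ε → (q1, ca, Z)
  read c, top Z: go to q0, push AZ → (q0, a, AZ)
  read a, top A: go to q1, push XA → (q1, ε, XAZ)
  ε-move, top X: go to q0, push YX → (q0, ε, YXAZ)
All input consumed; M is in state q0.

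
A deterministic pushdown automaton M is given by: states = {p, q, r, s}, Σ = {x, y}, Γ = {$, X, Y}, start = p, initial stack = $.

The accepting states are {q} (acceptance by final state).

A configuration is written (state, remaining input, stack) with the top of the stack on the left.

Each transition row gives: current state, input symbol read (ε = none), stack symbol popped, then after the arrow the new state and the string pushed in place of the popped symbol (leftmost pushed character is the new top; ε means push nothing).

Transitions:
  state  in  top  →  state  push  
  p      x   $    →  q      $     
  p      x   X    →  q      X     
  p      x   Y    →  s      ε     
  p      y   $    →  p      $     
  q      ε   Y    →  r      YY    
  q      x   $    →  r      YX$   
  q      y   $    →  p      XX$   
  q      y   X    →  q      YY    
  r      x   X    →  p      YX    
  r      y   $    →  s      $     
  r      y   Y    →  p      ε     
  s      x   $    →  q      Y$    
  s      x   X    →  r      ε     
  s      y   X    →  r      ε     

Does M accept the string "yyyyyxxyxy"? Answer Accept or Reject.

(p, yyyyyxxyxy, $) ⊢ (p, yyyyxxyxy, $) ⊢ (p, yyyxxyxy, $) ⊢ (p, yyxxyxy, $) ⊢ (p, yxxyxy, $) ⊢ (p, xxyxy, $) ⊢ (q, xyxy, $) ⊢ (r, yxy, YX$) ⊢ (p, xy, X$) ⊢ (q, y, X$) ⊢ (q, ε, YY$)
All input consumed; state q ∈ F.

Accept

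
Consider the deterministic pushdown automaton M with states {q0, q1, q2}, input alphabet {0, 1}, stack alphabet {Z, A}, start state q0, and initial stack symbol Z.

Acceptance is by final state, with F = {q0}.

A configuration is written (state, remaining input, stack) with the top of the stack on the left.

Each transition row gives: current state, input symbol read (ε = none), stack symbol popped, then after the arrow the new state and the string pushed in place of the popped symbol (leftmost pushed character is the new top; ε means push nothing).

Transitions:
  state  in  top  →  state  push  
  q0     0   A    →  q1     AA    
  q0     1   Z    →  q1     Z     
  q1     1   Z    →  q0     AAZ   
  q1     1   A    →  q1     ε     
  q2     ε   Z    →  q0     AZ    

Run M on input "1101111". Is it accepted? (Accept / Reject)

(q0, 1101111, Z)
  read 1, top Z: go to q1, push Z → (q1, 101111, Z)
  read 1, top Z: go to q0, push AAZ → (q0, 01111, AAZ)
  read 0, top A: go to q1, push AA → (q1, 1111, AAAZ)
  read 1, top A: go to q1, push ε → (q1, 111, AAZ)
  read 1, top A: go to q1, push ε → (q1, 11, AZ)
  read 1, top A: go to q1, push ε → (q1, 1, Z)
  read 1, top Z: go to q0, push AAZ → (q0, ε, AAZ)
All input consumed; state q0 ∈ F.

Accept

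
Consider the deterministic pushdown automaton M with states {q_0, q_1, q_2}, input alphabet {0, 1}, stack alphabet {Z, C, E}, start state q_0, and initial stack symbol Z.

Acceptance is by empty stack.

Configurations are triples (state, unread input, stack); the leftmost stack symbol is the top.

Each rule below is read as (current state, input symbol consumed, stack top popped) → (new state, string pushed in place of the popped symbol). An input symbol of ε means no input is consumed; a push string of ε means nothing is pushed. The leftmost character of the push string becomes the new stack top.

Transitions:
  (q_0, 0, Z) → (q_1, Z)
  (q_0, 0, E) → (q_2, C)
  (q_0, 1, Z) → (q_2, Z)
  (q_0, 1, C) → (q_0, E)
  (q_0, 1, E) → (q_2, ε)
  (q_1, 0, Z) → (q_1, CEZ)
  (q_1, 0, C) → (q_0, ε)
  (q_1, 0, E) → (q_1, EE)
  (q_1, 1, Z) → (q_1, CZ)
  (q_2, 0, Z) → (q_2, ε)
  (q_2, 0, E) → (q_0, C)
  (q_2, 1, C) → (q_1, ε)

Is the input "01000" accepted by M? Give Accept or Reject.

Reject

(q_0, 01000, Z)
  read 0, top Z: go to q_1, push Z → (q_1, 1000, Z)
  read 1, top Z: go to q_1, push CZ → (q_1, 000, CZ)
  read 0, top C: go to q_0, push ε → (q_0, 00, Z)
  read 0, top Z: go to q_1, push Z → (q_1, 0, Z)
  read 0, top Z: go to q_1, push CEZ → (q_1, ε, CEZ)
All input consumed; stack is CEZ, not empty, and no further ε-move applies.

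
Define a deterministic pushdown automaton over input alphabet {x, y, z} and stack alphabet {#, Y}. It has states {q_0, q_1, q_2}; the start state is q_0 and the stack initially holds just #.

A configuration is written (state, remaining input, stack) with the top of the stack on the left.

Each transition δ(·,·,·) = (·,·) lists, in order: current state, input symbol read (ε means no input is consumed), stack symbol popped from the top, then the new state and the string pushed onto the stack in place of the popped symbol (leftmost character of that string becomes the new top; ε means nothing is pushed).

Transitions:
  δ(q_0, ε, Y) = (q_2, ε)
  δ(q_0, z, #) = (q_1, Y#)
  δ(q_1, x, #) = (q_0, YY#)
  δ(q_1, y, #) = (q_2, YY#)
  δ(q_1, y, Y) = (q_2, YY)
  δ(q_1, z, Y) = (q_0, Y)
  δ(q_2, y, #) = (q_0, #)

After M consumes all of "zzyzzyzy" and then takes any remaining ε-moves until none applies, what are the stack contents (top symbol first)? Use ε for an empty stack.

YY#

(q_0, zzyzzyzy, #)
  read z, top #: go to q_1, push Y# → (q_1, zyzzyzy, Y#)
  read z, top Y: go to q_0, push Y → (q_0, yzzyzy, Y#)
  ε-move, top Y: go to q_2, push ε → (q_2, yzzyzy, #)
  read y, top #: go to q_0, push # → (q_0, zzyzy, #)
  read z, top #: go to q_1, push Y# → (q_1, zyzy, Y#)
  read z, top Y: go to q_0, push Y → (q_0, yzy, Y#)
  ε-move, top Y: go to q_2, push ε → (q_2, yzy, #)
  read y, top #: go to q_0, push # → (q_0, zy, #)
  read z, top #: go to q_1, push Y# → (q_1, y, Y#)
  read y, top Y: go to q_2, push YY → (q_2, ε, YY#)
All input consumed in state q_2 with stack YY#.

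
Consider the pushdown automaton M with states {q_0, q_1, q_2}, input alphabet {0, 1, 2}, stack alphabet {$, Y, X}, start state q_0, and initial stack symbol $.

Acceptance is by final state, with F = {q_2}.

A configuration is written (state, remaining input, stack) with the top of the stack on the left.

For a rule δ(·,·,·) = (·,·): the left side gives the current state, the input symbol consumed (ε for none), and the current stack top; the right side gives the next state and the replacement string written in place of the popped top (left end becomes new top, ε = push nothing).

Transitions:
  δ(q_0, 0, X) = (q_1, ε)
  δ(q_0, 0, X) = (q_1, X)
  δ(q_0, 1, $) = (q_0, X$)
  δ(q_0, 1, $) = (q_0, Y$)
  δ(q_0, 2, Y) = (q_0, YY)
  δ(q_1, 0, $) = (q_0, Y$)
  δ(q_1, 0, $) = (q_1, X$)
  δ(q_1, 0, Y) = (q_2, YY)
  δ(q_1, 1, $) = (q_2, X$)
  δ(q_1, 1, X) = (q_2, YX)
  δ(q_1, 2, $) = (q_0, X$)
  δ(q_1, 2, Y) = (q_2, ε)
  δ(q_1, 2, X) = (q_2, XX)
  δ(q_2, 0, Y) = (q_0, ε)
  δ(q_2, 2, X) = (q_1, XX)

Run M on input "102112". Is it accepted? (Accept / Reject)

Reject

No computation consumes all input and reaches a final state.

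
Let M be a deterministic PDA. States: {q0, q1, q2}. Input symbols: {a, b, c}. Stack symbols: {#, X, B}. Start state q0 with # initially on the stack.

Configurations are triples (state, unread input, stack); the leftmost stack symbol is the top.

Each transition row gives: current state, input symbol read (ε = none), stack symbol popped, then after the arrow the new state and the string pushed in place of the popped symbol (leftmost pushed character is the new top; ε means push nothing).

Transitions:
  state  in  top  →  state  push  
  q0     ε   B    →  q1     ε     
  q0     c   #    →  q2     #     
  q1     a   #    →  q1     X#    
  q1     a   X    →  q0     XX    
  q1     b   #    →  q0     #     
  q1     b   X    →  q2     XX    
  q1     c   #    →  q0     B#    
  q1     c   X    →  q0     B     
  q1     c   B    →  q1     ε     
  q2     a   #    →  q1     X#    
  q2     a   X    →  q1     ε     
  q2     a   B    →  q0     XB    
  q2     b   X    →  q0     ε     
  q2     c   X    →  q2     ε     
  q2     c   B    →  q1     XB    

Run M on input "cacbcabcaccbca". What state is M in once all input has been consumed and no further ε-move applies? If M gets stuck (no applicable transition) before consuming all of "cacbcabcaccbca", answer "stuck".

(q0, cacbcabcaccbca, #)
  read c, top #: go to q2, push # → (q2, acbcabcaccbca, #)
  read a, top #: go to q1, push X# → (q1, cbcabcaccbca, X#)
  read c, top X: go to q0, push B → (q0, bcabcaccbca, B#)
  ε-move, top B: go to q1, push ε → (q1, bcabcaccbca, #)
  read b, top #: go to q0, push # → (q0, cabcaccbca, #)
  read c, top #: go to q2, push # → (q2, abcaccbca, #)
  read a, top #: go to q1, push X# → (q1, bcaccbca, X#)
  read b, top X: go to q2, push XX → (q2, caccbca, XX#)
  read c, top X: go to q2, push ε → (q2, accbca, X#)
  read a, top X: go to q1, push ε → (q1, ccbca, #)
  read c, top #: go to q0, push B# → (q0, cbca, B#)
  ε-move, top B: go to q1, push ε → (q1, cbca, #)
  read c, top #: go to q0, push B# → (q0, bca, B#)
  ε-move, top B: go to q1, push ε → (q1, bca, #)
  read b, top #: go to q0, push # → (q0, ca, #)
  read c, top #: go to q2, push # → (q2, a, #)
  read a, top #: go to q1, push X# → (q1, ε, X#)
All input consumed; M is in state q1.

q1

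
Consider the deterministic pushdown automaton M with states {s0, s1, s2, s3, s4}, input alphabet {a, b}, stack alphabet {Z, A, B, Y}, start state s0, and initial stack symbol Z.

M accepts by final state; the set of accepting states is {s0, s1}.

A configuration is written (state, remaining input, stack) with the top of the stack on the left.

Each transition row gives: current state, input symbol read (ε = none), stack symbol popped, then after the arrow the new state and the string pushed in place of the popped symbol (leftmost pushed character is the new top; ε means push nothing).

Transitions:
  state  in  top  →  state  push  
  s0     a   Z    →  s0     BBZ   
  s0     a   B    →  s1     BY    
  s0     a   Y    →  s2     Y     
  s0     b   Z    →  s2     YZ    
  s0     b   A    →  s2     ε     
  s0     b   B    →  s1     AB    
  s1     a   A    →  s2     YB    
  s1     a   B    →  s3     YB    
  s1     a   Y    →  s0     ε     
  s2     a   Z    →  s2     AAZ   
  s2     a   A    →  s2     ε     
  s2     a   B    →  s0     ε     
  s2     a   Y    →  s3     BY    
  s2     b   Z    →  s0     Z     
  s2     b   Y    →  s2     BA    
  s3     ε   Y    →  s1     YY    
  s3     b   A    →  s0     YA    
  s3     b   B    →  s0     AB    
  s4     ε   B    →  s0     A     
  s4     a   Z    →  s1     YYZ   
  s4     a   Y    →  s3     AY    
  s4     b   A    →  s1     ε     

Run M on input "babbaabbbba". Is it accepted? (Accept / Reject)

(s0, babbaabbbba, Z)
  read b, top Z: go to s2, push YZ → (s2, abbaabbbba, YZ)
  read a, top Y: go to s3, push BY → (s3, bbaabbbba, BYZ)
  read b, top B: go to s0, push AB → (s0, baabbbba, ABYZ)
  read b, top A: go to s2, push ε → (s2, aabbbba, BYZ)
  read a, top B: go to s0, push ε → (s0, abbbba, YZ)
  read a, top Y: go to s2, push Y → (s2, bbbba, YZ)
  read b, top Y: go to s2, push BA → (s2, bbba, BAZ)
No transition applies at (s2, bbba, BAZ); input not fully consumed.

Reject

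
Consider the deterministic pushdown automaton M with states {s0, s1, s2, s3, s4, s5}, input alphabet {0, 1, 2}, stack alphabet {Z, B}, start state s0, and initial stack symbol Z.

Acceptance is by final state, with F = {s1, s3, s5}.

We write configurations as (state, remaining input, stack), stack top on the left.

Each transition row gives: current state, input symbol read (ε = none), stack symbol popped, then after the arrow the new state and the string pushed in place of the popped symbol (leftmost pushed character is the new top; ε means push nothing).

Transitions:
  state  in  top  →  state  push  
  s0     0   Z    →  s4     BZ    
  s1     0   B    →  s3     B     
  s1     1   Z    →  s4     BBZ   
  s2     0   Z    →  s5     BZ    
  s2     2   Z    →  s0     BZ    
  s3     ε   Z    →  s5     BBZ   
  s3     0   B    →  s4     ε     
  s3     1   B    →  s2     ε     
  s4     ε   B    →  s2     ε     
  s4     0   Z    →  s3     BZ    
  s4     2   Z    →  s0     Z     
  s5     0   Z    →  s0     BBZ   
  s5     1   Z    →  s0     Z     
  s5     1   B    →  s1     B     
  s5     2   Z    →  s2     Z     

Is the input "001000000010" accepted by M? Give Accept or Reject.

(s0, 001000000010, Z)
  read 0, top Z: go to s4, push BZ → (s4, 01000000010, BZ)
  ε-move, top B: go to s2, push ε → (s2, 01000000010, Z)
  read 0, top Z: go to s5, push BZ → (s5, 1000000010, BZ)
  read 1, top B: go to s1, push B → (s1, 000000010, BZ)
  read 0, top B: go to s3, push B → (s3, 00000010, BZ)
  read 0, top B: go to s4, push ε → (s4, 0000010, Z)
  read 0, top Z: go to s3, push BZ → (s3, 000010, BZ)
  read 0, top B: go to s4, push ε → (s4, 00010, Z)
  read 0, top Z: go to s3, push BZ → (s3, 0010, BZ)
  read 0, top B: go to s4, push ε → (s4, 010, Z)
  read 0, top Z: go to s3, push BZ → (s3, 10, BZ)
  read 1, top B: go to s2, push ε → (s2, 0, Z)
  read 0, top Z: go to s5, push BZ → (s5, ε, BZ)
All input consumed; state s5 ∈ F.

Accept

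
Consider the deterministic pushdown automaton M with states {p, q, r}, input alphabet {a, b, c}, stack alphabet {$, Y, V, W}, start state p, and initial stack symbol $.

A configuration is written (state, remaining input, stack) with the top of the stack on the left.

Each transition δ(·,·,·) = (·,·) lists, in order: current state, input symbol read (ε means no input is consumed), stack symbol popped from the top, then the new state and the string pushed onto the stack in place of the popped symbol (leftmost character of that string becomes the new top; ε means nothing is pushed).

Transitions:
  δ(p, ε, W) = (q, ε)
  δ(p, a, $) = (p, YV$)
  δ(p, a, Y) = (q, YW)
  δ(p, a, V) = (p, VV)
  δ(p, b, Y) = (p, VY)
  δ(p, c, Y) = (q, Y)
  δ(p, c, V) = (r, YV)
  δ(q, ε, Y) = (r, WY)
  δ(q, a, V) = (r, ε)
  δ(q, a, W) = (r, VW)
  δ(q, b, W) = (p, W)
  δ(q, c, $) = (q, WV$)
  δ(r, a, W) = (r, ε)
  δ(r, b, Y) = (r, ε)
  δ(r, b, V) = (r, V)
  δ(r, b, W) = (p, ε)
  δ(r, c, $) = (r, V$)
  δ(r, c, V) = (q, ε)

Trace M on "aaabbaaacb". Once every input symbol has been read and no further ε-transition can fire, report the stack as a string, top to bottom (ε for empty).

VVVV$

(p, aaabbaaacb, $)
  read a, top $: go to p, push YV$ → (p, aabbaaacb, YV$)
  read a, top Y: go to q, push YW → (q, abbaaacb, YWV$)
  ε-move, top Y: go to r, push WY → (r, abbaaacb, WYWV$)
  read a, top W: go to r, push ε → (r, bbaaacb, YWV$)
  read b, top Y: go to r, push ε → (r, baaacb, WV$)
  read b, top W: go to p, push ε → (p, aaacb, V$)
  read a, top V: go to p, push VV → (p, aacb, VV$)
  read a, top V: go to p, push VV → (p, acb, VVV$)
  read a, top V: go to p, push VV → (p, cb, VVVV$)
  read c, top V: go to r, push YV → (r, b, YVVVV$)
  read b, top Y: go to r, push ε → (r, ε, VVVV$)
All input consumed in state r with stack VVVV$.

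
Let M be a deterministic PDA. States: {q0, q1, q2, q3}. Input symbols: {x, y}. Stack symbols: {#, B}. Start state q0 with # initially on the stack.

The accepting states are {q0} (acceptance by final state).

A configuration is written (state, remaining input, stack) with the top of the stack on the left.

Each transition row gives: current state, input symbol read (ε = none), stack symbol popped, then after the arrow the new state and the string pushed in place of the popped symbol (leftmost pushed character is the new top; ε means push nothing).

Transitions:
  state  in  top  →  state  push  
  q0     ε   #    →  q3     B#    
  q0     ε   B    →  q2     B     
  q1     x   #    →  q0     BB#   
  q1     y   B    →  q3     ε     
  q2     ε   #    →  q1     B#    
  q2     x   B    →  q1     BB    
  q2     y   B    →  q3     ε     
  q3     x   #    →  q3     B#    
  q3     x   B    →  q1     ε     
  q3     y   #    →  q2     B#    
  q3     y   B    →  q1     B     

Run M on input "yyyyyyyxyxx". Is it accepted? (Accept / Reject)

Accept

(q0, yyyyyyyxyxx, #)
  ε-move, top #: go to q3, push B# → (q3, yyyyyyyxyxx, B#)
  read y, top B: go to q1, push B → (q1, yyyyyyxyxx, B#)
  read y, top B: go to q3, push ε → (q3, yyyyyxyxx, #)
  read y, top #: go to q2, push B# → (q2, yyyyxyxx, B#)
  read y, top B: go to q3, push ε → (q3, yyyxyxx, #)
  read y, top #: go to q2, push B# → (q2, yyxyxx, B#)
  read y, top B: go to q3, push ε → (q3, yxyxx, #)
  read y, top #: go to q2, push B# → (q2, xyxx, B#)
  read x, top B: go to q1, push BB → (q1, yxx, BB#)
  read y, top B: go to q3, push ε → (q3, xx, B#)
  read x, top B: go to q1, push ε → (q1, x, #)
  read x, top #: go to q0, push BB# → (q0, ε, BB#)
All input consumed; state q0 ∈ F.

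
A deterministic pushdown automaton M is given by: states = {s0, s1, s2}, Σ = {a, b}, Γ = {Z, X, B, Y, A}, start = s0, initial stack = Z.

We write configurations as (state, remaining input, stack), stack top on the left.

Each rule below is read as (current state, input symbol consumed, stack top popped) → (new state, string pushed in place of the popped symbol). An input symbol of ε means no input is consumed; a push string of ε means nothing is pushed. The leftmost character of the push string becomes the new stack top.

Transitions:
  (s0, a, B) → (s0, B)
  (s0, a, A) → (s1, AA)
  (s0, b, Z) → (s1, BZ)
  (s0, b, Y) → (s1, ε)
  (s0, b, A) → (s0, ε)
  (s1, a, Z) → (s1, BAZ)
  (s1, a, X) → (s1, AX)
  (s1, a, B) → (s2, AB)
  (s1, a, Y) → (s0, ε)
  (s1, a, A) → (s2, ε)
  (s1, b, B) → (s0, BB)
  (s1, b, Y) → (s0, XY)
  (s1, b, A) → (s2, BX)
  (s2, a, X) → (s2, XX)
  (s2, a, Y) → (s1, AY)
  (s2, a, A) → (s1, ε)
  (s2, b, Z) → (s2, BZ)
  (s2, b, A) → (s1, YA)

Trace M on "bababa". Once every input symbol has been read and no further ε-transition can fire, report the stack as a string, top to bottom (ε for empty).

(s0, bababa, Z)
  read b, top Z: go to s1, push BZ → (s1, ababa, BZ)
  read a, top B: go to s2, push AB → (s2, baba, ABZ)
  read b, top A: go to s1, push YA → (s1, aba, YABZ)
  read a, top Y: go to s0, push ε → (s0, ba, ABZ)
  read b, top A: go to s0, push ε → (s0, a, BZ)
  read a, top B: go to s0, push B → (s0, ε, BZ)
All input consumed in state s0 with stack BZ.

BZ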